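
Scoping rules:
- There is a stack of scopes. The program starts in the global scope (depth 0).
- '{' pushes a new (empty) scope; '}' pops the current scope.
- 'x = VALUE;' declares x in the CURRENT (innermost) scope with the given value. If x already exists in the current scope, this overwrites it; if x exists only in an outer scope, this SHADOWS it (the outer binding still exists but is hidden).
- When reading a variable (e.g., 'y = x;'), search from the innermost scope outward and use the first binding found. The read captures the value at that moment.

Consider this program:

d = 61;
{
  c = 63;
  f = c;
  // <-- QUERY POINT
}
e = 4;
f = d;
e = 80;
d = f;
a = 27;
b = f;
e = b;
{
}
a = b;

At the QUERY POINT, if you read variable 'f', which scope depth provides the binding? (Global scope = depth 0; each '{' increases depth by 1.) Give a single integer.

Answer: 1

Derivation:
Step 1: declare d=61 at depth 0
Step 2: enter scope (depth=1)
Step 3: declare c=63 at depth 1
Step 4: declare f=(read c)=63 at depth 1
Visible at query point: c=63 d=61 f=63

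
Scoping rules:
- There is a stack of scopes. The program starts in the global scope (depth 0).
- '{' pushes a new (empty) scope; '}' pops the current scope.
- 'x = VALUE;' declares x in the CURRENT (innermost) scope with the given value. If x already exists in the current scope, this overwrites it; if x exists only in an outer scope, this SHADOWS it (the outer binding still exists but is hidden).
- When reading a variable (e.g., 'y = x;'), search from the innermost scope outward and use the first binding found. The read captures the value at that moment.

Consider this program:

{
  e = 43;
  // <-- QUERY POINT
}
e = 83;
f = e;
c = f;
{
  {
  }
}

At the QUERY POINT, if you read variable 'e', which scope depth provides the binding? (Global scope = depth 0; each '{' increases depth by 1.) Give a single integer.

Step 1: enter scope (depth=1)
Step 2: declare e=43 at depth 1
Visible at query point: e=43

Answer: 1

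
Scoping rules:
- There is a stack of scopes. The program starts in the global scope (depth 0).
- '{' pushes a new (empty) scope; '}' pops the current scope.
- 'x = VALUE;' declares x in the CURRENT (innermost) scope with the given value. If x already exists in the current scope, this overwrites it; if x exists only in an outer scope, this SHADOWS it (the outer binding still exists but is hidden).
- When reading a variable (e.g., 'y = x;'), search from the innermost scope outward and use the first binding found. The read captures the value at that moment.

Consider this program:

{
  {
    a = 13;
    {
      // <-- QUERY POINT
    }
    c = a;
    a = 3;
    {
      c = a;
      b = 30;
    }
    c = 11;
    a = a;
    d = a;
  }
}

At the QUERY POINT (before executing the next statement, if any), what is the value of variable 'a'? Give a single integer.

Step 1: enter scope (depth=1)
Step 2: enter scope (depth=2)
Step 3: declare a=13 at depth 2
Step 4: enter scope (depth=3)
Visible at query point: a=13

Answer: 13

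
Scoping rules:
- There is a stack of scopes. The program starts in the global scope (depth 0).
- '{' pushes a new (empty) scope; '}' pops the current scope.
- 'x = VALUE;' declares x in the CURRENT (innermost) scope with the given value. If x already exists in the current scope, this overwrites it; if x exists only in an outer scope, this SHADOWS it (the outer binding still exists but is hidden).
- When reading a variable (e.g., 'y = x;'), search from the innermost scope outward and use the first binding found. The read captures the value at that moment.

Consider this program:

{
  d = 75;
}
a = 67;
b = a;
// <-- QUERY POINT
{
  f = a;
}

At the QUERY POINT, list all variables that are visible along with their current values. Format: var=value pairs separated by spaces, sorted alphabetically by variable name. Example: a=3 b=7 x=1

Answer: a=67 b=67

Derivation:
Step 1: enter scope (depth=1)
Step 2: declare d=75 at depth 1
Step 3: exit scope (depth=0)
Step 4: declare a=67 at depth 0
Step 5: declare b=(read a)=67 at depth 0
Visible at query point: a=67 b=67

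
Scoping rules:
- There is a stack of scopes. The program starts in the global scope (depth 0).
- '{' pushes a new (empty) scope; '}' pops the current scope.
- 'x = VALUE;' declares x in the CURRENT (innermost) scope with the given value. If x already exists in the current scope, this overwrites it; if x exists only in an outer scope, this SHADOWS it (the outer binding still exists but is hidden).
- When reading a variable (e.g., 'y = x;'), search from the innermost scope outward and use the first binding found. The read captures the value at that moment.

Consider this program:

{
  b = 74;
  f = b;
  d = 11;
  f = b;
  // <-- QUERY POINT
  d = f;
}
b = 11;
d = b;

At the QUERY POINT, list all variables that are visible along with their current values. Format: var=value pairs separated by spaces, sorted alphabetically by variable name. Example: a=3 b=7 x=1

Step 1: enter scope (depth=1)
Step 2: declare b=74 at depth 1
Step 3: declare f=(read b)=74 at depth 1
Step 4: declare d=11 at depth 1
Step 5: declare f=(read b)=74 at depth 1
Visible at query point: b=74 d=11 f=74

Answer: b=74 d=11 f=74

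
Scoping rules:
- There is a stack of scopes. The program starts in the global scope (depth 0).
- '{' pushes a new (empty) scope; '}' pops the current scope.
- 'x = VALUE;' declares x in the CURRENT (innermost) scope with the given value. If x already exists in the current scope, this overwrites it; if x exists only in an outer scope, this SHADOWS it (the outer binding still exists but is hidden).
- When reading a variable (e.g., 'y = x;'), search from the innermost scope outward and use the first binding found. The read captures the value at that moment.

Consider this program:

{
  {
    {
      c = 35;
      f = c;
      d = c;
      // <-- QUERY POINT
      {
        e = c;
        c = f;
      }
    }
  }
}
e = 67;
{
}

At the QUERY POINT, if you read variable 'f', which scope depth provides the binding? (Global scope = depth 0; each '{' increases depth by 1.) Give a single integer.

Answer: 3

Derivation:
Step 1: enter scope (depth=1)
Step 2: enter scope (depth=2)
Step 3: enter scope (depth=3)
Step 4: declare c=35 at depth 3
Step 5: declare f=(read c)=35 at depth 3
Step 6: declare d=(read c)=35 at depth 3
Visible at query point: c=35 d=35 f=35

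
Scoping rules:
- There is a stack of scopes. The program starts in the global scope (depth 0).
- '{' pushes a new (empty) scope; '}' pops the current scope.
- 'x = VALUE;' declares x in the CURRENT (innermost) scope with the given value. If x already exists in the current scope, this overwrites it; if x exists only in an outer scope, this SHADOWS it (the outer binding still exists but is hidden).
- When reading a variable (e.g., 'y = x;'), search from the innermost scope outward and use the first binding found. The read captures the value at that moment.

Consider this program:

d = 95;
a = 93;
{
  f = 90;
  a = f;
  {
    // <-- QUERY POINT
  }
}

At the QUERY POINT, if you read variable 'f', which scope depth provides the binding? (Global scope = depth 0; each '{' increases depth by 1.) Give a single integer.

Step 1: declare d=95 at depth 0
Step 2: declare a=93 at depth 0
Step 3: enter scope (depth=1)
Step 4: declare f=90 at depth 1
Step 5: declare a=(read f)=90 at depth 1
Step 6: enter scope (depth=2)
Visible at query point: a=90 d=95 f=90

Answer: 1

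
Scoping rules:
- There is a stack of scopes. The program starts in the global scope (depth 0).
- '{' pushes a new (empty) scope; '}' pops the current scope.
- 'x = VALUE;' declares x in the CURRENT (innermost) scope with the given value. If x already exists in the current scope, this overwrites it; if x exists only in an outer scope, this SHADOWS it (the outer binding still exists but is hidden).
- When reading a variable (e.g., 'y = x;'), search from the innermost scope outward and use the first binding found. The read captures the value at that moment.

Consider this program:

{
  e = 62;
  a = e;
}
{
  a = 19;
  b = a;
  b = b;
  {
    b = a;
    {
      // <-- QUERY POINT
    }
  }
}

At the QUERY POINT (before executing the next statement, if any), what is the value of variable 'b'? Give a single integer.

Step 1: enter scope (depth=1)
Step 2: declare e=62 at depth 1
Step 3: declare a=(read e)=62 at depth 1
Step 4: exit scope (depth=0)
Step 5: enter scope (depth=1)
Step 6: declare a=19 at depth 1
Step 7: declare b=(read a)=19 at depth 1
Step 8: declare b=(read b)=19 at depth 1
Step 9: enter scope (depth=2)
Step 10: declare b=(read a)=19 at depth 2
Step 11: enter scope (depth=3)
Visible at query point: a=19 b=19

Answer: 19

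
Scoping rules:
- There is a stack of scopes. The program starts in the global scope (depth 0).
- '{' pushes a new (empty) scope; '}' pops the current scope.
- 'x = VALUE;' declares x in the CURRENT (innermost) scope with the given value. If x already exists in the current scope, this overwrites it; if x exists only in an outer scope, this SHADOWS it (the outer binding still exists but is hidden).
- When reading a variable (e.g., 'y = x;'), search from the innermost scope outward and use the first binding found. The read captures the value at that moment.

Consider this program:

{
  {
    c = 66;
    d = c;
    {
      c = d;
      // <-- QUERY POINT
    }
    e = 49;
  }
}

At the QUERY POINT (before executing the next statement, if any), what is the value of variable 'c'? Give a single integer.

Step 1: enter scope (depth=1)
Step 2: enter scope (depth=2)
Step 3: declare c=66 at depth 2
Step 4: declare d=(read c)=66 at depth 2
Step 5: enter scope (depth=3)
Step 6: declare c=(read d)=66 at depth 3
Visible at query point: c=66 d=66

Answer: 66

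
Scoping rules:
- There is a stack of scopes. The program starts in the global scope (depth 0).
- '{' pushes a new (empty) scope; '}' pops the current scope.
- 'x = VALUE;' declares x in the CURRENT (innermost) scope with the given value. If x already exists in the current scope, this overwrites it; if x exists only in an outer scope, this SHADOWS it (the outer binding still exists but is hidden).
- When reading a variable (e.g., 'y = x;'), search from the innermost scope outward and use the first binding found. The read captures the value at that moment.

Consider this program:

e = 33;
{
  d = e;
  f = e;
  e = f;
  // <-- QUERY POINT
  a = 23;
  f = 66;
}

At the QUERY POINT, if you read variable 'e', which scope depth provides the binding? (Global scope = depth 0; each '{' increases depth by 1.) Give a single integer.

Answer: 1

Derivation:
Step 1: declare e=33 at depth 0
Step 2: enter scope (depth=1)
Step 3: declare d=(read e)=33 at depth 1
Step 4: declare f=(read e)=33 at depth 1
Step 5: declare e=(read f)=33 at depth 1
Visible at query point: d=33 e=33 f=33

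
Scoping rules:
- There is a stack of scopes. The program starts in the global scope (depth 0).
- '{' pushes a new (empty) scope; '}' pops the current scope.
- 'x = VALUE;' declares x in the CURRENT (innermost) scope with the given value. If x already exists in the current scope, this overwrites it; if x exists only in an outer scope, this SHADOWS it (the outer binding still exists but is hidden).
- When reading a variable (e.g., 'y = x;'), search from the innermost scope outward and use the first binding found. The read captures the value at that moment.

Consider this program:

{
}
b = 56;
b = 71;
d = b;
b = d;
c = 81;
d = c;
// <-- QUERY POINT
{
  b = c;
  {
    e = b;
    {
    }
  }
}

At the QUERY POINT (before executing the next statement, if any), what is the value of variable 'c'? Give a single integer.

Step 1: enter scope (depth=1)
Step 2: exit scope (depth=0)
Step 3: declare b=56 at depth 0
Step 4: declare b=71 at depth 0
Step 5: declare d=(read b)=71 at depth 0
Step 6: declare b=(read d)=71 at depth 0
Step 7: declare c=81 at depth 0
Step 8: declare d=(read c)=81 at depth 0
Visible at query point: b=71 c=81 d=81

Answer: 81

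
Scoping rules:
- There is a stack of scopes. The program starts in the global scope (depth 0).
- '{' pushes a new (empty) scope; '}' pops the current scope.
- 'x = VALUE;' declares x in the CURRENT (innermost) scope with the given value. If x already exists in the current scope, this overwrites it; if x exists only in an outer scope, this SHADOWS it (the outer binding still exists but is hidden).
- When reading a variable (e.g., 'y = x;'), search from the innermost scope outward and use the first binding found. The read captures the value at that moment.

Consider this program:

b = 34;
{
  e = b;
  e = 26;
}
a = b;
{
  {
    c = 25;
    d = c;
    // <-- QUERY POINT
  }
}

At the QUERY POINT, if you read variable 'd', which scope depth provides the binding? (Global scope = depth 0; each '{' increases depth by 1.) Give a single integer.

Answer: 2

Derivation:
Step 1: declare b=34 at depth 0
Step 2: enter scope (depth=1)
Step 3: declare e=(read b)=34 at depth 1
Step 4: declare e=26 at depth 1
Step 5: exit scope (depth=0)
Step 6: declare a=(read b)=34 at depth 0
Step 7: enter scope (depth=1)
Step 8: enter scope (depth=2)
Step 9: declare c=25 at depth 2
Step 10: declare d=(read c)=25 at depth 2
Visible at query point: a=34 b=34 c=25 d=25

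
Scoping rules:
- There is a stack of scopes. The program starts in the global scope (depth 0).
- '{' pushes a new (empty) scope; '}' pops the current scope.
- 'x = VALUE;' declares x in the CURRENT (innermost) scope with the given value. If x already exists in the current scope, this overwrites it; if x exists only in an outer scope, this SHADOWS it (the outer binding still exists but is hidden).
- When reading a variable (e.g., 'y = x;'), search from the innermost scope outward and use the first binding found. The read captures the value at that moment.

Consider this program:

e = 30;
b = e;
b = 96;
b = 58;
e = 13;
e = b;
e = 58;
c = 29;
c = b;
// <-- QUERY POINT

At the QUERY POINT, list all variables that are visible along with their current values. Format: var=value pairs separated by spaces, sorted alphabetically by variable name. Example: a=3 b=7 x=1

Answer: b=58 c=58 e=58

Derivation:
Step 1: declare e=30 at depth 0
Step 2: declare b=(read e)=30 at depth 0
Step 3: declare b=96 at depth 0
Step 4: declare b=58 at depth 0
Step 5: declare e=13 at depth 0
Step 6: declare e=(read b)=58 at depth 0
Step 7: declare e=58 at depth 0
Step 8: declare c=29 at depth 0
Step 9: declare c=(read b)=58 at depth 0
Visible at query point: b=58 c=58 e=58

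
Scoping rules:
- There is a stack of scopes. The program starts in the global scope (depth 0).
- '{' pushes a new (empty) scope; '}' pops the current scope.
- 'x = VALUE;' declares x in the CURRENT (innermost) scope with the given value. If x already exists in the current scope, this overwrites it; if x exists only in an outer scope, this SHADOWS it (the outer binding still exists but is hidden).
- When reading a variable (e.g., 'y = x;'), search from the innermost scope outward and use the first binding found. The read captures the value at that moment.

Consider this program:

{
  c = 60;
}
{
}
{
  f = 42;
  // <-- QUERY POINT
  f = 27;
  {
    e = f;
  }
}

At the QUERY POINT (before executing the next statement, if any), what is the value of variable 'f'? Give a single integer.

Answer: 42

Derivation:
Step 1: enter scope (depth=1)
Step 2: declare c=60 at depth 1
Step 3: exit scope (depth=0)
Step 4: enter scope (depth=1)
Step 5: exit scope (depth=0)
Step 6: enter scope (depth=1)
Step 7: declare f=42 at depth 1
Visible at query point: f=42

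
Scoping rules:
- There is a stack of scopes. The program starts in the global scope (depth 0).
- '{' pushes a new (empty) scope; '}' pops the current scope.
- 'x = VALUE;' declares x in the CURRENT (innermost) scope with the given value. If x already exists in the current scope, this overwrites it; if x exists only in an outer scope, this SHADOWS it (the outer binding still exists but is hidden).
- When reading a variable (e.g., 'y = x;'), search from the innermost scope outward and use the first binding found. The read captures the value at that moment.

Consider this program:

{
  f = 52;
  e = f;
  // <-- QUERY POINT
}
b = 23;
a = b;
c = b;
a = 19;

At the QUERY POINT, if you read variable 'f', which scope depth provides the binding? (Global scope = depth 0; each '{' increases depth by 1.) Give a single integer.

Answer: 1

Derivation:
Step 1: enter scope (depth=1)
Step 2: declare f=52 at depth 1
Step 3: declare e=(read f)=52 at depth 1
Visible at query point: e=52 f=52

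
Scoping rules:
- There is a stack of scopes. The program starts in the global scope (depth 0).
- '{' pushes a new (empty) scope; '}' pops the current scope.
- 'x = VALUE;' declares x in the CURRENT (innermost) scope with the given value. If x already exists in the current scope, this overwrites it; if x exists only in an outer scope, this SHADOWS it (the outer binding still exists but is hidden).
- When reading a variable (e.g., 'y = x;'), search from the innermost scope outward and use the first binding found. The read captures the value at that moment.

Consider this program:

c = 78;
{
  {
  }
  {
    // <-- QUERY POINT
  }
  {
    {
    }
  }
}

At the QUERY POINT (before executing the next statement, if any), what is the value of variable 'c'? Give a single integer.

Answer: 78

Derivation:
Step 1: declare c=78 at depth 0
Step 2: enter scope (depth=1)
Step 3: enter scope (depth=2)
Step 4: exit scope (depth=1)
Step 5: enter scope (depth=2)
Visible at query point: c=78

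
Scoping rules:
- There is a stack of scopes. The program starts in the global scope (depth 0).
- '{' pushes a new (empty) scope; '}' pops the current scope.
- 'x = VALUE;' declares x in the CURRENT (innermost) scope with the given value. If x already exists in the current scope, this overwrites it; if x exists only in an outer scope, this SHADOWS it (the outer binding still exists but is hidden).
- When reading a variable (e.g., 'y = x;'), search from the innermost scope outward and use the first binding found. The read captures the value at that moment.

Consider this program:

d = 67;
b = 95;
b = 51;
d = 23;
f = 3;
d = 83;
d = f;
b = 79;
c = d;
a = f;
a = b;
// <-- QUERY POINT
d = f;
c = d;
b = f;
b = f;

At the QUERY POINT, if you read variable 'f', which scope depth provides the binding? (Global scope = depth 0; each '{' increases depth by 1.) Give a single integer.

Step 1: declare d=67 at depth 0
Step 2: declare b=95 at depth 0
Step 3: declare b=51 at depth 0
Step 4: declare d=23 at depth 0
Step 5: declare f=3 at depth 0
Step 6: declare d=83 at depth 0
Step 7: declare d=(read f)=3 at depth 0
Step 8: declare b=79 at depth 0
Step 9: declare c=(read d)=3 at depth 0
Step 10: declare a=(read f)=3 at depth 0
Step 11: declare a=(read b)=79 at depth 0
Visible at query point: a=79 b=79 c=3 d=3 f=3

Answer: 0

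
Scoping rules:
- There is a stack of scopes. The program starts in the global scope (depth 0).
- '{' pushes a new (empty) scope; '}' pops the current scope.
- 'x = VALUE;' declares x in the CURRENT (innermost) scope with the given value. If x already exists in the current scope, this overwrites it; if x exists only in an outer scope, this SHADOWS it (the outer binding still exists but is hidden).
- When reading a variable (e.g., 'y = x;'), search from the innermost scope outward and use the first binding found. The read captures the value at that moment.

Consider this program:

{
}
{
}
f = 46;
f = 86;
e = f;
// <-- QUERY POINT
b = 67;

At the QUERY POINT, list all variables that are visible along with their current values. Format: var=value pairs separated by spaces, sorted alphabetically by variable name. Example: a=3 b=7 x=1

Step 1: enter scope (depth=1)
Step 2: exit scope (depth=0)
Step 3: enter scope (depth=1)
Step 4: exit scope (depth=0)
Step 5: declare f=46 at depth 0
Step 6: declare f=86 at depth 0
Step 7: declare e=(read f)=86 at depth 0
Visible at query point: e=86 f=86

Answer: e=86 f=86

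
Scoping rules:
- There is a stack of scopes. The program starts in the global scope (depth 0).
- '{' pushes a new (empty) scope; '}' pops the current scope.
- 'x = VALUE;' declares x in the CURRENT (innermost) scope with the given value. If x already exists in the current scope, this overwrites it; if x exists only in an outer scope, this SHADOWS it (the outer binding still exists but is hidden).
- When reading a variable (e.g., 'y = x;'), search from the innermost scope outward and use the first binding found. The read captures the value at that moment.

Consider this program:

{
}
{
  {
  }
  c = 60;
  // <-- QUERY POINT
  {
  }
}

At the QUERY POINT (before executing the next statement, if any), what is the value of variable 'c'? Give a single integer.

Step 1: enter scope (depth=1)
Step 2: exit scope (depth=0)
Step 3: enter scope (depth=1)
Step 4: enter scope (depth=2)
Step 5: exit scope (depth=1)
Step 6: declare c=60 at depth 1
Visible at query point: c=60

Answer: 60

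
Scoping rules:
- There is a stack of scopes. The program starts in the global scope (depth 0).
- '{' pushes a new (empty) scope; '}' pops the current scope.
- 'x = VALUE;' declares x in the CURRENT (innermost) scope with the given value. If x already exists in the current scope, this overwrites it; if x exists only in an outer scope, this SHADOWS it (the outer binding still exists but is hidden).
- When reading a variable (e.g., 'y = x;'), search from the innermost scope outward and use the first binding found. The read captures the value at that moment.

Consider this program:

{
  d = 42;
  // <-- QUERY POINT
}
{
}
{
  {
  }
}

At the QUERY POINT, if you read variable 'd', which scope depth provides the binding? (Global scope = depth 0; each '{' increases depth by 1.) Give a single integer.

Answer: 1

Derivation:
Step 1: enter scope (depth=1)
Step 2: declare d=42 at depth 1
Visible at query point: d=42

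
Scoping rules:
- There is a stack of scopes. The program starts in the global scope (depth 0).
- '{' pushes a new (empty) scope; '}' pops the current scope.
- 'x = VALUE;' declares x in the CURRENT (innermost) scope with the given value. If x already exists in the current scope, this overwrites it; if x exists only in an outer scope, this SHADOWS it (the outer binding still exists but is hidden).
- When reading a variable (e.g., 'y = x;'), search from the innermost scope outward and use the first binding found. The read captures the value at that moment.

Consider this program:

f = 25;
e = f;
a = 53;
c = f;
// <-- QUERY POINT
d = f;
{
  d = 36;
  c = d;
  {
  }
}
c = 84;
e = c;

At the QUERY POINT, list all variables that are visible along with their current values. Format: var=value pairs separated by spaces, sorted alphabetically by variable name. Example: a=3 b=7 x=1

Answer: a=53 c=25 e=25 f=25

Derivation:
Step 1: declare f=25 at depth 0
Step 2: declare e=(read f)=25 at depth 0
Step 3: declare a=53 at depth 0
Step 4: declare c=(read f)=25 at depth 0
Visible at query point: a=53 c=25 e=25 f=25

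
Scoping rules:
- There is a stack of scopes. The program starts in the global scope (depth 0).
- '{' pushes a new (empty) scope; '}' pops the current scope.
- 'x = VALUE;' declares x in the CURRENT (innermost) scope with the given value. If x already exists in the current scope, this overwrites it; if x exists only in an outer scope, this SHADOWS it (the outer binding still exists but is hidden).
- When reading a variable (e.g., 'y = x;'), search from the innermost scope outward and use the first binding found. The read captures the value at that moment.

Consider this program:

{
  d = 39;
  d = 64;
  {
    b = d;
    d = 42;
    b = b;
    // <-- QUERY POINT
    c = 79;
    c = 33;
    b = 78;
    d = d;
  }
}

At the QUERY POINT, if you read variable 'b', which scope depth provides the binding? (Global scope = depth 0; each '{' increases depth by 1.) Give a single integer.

Step 1: enter scope (depth=1)
Step 2: declare d=39 at depth 1
Step 3: declare d=64 at depth 1
Step 4: enter scope (depth=2)
Step 5: declare b=(read d)=64 at depth 2
Step 6: declare d=42 at depth 2
Step 7: declare b=(read b)=64 at depth 2
Visible at query point: b=64 d=42

Answer: 2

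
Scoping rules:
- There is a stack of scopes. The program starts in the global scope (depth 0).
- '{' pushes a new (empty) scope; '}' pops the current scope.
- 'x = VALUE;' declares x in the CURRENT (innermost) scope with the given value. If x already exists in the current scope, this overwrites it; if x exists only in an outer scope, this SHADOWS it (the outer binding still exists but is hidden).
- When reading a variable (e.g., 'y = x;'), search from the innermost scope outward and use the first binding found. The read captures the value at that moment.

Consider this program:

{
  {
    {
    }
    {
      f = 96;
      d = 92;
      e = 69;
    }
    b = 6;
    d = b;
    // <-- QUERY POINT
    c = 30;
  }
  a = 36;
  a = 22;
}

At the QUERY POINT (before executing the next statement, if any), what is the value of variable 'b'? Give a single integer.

Step 1: enter scope (depth=1)
Step 2: enter scope (depth=2)
Step 3: enter scope (depth=3)
Step 4: exit scope (depth=2)
Step 5: enter scope (depth=3)
Step 6: declare f=96 at depth 3
Step 7: declare d=92 at depth 3
Step 8: declare e=69 at depth 3
Step 9: exit scope (depth=2)
Step 10: declare b=6 at depth 2
Step 11: declare d=(read b)=6 at depth 2
Visible at query point: b=6 d=6

Answer: 6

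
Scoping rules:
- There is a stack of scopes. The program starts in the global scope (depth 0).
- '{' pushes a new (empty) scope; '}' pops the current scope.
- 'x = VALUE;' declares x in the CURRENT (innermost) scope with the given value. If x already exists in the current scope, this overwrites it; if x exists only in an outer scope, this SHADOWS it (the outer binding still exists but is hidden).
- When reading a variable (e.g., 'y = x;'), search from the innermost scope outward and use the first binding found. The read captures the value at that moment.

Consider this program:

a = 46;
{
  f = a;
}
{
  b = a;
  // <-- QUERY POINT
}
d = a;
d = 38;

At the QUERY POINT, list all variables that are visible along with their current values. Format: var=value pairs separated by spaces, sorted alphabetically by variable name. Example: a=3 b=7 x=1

Answer: a=46 b=46

Derivation:
Step 1: declare a=46 at depth 0
Step 2: enter scope (depth=1)
Step 3: declare f=(read a)=46 at depth 1
Step 4: exit scope (depth=0)
Step 5: enter scope (depth=1)
Step 6: declare b=(read a)=46 at depth 1
Visible at query point: a=46 b=46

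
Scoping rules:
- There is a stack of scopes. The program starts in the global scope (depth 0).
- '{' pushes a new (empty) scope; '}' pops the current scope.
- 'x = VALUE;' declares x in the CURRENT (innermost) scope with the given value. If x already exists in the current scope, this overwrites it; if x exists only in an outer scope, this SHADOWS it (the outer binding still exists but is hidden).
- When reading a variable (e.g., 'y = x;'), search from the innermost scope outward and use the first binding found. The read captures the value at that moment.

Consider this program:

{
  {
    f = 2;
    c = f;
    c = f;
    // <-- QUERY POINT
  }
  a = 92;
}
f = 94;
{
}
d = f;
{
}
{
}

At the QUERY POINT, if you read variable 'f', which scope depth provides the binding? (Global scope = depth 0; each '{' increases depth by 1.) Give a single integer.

Step 1: enter scope (depth=1)
Step 2: enter scope (depth=2)
Step 3: declare f=2 at depth 2
Step 4: declare c=(read f)=2 at depth 2
Step 5: declare c=(read f)=2 at depth 2
Visible at query point: c=2 f=2

Answer: 2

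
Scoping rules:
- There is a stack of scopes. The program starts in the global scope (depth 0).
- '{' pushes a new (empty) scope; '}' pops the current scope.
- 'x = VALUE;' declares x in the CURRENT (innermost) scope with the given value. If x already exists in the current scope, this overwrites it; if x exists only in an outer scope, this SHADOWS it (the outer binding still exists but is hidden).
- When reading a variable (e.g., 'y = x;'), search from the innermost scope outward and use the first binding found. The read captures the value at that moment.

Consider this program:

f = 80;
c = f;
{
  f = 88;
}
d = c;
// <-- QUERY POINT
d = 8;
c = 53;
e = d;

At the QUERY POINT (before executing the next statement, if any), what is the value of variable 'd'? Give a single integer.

Step 1: declare f=80 at depth 0
Step 2: declare c=(read f)=80 at depth 0
Step 3: enter scope (depth=1)
Step 4: declare f=88 at depth 1
Step 5: exit scope (depth=0)
Step 6: declare d=(read c)=80 at depth 0
Visible at query point: c=80 d=80 f=80

Answer: 80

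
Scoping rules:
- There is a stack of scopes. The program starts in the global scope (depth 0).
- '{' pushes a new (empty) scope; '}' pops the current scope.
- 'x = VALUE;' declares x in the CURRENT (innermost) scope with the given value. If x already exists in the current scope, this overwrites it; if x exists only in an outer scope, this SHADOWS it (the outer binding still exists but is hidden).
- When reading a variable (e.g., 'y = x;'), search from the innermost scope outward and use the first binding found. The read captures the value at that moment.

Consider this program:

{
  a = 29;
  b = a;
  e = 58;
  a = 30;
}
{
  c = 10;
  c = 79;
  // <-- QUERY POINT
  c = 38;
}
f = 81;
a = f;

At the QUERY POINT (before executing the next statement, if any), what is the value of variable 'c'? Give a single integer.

Answer: 79

Derivation:
Step 1: enter scope (depth=1)
Step 2: declare a=29 at depth 1
Step 3: declare b=(read a)=29 at depth 1
Step 4: declare e=58 at depth 1
Step 5: declare a=30 at depth 1
Step 6: exit scope (depth=0)
Step 7: enter scope (depth=1)
Step 8: declare c=10 at depth 1
Step 9: declare c=79 at depth 1
Visible at query point: c=79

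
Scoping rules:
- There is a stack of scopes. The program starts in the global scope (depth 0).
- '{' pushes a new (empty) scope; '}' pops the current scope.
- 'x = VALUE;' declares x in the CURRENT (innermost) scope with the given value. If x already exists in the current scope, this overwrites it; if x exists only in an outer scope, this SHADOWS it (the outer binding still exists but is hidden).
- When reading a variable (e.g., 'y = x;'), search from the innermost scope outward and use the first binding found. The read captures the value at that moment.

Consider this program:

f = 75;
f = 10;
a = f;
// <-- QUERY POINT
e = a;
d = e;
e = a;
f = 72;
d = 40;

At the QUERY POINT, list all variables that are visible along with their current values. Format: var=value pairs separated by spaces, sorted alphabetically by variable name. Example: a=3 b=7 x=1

Answer: a=10 f=10

Derivation:
Step 1: declare f=75 at depth 0
Step 2: declare f=10 at depth 0
Step 3: declare a=(read f)=10 at depth 0
Visible at query point: a=10 f=10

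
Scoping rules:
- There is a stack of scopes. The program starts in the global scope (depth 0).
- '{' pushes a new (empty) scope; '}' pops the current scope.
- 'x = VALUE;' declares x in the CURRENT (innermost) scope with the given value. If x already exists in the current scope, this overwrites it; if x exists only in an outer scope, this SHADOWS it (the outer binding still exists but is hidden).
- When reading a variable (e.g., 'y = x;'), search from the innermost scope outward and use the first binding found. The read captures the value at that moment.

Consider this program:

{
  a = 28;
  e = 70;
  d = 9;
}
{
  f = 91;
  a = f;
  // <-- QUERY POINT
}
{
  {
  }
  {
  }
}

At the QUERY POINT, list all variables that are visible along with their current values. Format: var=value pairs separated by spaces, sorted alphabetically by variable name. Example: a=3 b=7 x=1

Answer: a=91 f=91

Derivation:
Step 1: enter scope (depth=1)
Step 2: declare a=28 at depth 1
Step 3: declare e=70 at depth 1
Step 4: declare d=9 at depth 1
Step 5: exit scope (depth=0)
Step 6: enter scope (depth=1)
Step 7: declare f=91 at depth 1
Step 8: declare a=(read f)=91 at depth 1
Visible at query point: a=91 f=91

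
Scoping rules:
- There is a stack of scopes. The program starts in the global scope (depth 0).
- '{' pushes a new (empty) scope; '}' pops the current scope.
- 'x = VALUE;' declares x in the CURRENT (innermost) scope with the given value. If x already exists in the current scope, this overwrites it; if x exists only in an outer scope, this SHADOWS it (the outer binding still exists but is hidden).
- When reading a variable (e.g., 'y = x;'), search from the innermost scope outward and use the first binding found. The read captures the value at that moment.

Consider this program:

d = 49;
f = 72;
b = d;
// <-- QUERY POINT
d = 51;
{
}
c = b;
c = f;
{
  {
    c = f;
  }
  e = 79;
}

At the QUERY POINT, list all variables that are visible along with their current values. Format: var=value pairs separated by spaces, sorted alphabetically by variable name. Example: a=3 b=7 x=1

Answer: b=49 d=49 f=72

Derivation:
Step 1: declare d=49 at depth 0
Step 2: declare f=72 at depth 0
Step 3: declare b=(read d)=49 at depth 0
Visible at query point: b=49 d=49 f=72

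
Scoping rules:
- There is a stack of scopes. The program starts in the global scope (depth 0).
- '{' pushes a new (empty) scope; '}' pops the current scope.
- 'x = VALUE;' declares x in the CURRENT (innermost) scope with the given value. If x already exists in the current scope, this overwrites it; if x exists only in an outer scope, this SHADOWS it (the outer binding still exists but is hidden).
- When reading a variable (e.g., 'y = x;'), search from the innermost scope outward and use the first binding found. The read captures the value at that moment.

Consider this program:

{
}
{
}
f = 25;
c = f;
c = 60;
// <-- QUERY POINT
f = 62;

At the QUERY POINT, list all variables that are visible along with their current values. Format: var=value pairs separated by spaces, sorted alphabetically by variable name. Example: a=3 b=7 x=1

Answer: c=60 f=25

Derivation:
Step 1: enter scope (depth=1)
Step 2: exit scope (depth=0)
Step 3: enter scope (depth=1)
Step 4: exit scope (depth=0)
Step 5: declare f=25 at depth 0
Step 6: declare c=(read f)=25 at depth 0
Step 7: declare c=60 at depth 0
Visible at query point: c=60 f=25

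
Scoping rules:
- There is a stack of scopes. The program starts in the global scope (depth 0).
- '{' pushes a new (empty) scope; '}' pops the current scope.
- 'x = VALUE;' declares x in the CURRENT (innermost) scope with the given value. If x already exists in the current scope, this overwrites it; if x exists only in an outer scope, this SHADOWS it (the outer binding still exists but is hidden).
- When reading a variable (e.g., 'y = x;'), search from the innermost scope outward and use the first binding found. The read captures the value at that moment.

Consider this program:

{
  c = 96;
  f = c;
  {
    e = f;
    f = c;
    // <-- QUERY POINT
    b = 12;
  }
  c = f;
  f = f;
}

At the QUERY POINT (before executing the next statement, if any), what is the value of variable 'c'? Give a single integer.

Answer: 96

Derivation:
Step 1: enter scope (depth=1)
Step 2: declare c=96 at depth 1
Step 3: declare f=(read c)=96 at depth 1
Step 4: enter scope (depth=2)
Step 5: declare e=(read f)=96 at depth 2
Step 6: declare f=(read c)=96 at depth 2
Visible at query point: c=96 e=96 f=96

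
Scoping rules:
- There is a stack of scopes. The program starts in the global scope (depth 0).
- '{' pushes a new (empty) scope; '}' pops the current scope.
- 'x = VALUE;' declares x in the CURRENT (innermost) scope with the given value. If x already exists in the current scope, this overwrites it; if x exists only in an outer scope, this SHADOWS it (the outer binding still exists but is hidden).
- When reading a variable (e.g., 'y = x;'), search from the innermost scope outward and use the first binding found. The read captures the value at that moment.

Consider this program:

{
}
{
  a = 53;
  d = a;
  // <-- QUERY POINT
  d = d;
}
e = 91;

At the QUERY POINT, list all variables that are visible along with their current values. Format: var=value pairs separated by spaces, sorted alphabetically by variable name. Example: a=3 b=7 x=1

Answer: a=53 d=53

Derivation:
Step 1: enter scope (depth=1)
Step 2: exit scope (depth=0)
Step 3: enter scope (depth=1)
Step 4: declare a=53 at depth 1
Step 5: declare d=(read a)=53 at depth 1
Visible at query point: a=53 d=53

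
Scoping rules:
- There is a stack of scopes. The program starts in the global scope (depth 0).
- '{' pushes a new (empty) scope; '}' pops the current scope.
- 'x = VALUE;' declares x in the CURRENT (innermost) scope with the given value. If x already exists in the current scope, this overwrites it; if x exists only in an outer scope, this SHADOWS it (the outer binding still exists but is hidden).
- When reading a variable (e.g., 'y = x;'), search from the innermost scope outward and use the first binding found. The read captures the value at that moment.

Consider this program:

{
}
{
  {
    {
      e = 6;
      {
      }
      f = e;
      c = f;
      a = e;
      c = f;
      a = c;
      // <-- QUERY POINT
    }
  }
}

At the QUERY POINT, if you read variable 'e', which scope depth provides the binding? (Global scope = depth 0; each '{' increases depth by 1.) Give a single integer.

Step 1: enter scope (depth=1)
Step 2: exit scope (depth=0)
Step 3: enter scope (depth=1)
Step 4: enter scope (depth=2)
Step 5: enter scope (depth=3)
Step 6: declare e=6 at depth 3
Step 7: enter scope (depth=4)
Step 8: exit scope (depth=3)
Step 9: declare f=(read e)=6 at depth 3
Step 10: declare c=(read f)=6 at depth 3
Step 11: declare a=(read e)=6 at depth 3
Step 12: declare c=(read f)=6 at depth 3
Step 13: declare a=(read c)=6 at depth 3
Visible at query point: a=6 c=6 e=6 f=6

Answer: 3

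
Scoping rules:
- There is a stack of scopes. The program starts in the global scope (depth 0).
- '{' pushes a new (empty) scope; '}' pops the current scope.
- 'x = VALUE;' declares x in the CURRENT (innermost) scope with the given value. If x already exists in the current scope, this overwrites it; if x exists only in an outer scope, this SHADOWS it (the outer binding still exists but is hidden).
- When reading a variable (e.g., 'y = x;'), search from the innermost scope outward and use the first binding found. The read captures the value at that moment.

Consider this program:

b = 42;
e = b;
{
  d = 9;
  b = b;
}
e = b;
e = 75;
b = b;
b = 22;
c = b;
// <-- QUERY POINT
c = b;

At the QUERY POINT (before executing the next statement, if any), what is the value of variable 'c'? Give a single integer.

Answer: 22

Derivation:
Step 1: declare b=42 at depth 0
Step 2: declare e=(read b)=42 at depth 0
Step 3: enter scope (depth=1)
Step 4: declare d=9 at depth 1
Step 5: declare b=(read b)=42 at depth 1
Step 6: exit scope (depth=0)
Step 7: declare e=(read b)=42 at depth 0
Step 8: declare e=75 at depth 0
Step 9: declare b=(read b)=42 at depth 0
Step 10: declare b=22 at depth 0
Step 11: declare c=(read b)=22 at depth 0
Visible at query point: b=22 c=22 e=75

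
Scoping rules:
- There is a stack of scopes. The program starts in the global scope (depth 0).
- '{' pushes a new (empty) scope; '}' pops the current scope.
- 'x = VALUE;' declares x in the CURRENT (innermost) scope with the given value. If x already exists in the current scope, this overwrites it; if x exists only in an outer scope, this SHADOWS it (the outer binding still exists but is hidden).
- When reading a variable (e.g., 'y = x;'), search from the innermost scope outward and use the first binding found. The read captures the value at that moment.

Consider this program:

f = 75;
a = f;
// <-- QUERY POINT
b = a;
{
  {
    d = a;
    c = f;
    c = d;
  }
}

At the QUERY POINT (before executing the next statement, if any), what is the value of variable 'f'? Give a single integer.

Step 1: declare f=75 at depth 0
Step 2: declare a=(read f)=75 at depth 0
Visible at query point: a=75 f=75

Answer: 75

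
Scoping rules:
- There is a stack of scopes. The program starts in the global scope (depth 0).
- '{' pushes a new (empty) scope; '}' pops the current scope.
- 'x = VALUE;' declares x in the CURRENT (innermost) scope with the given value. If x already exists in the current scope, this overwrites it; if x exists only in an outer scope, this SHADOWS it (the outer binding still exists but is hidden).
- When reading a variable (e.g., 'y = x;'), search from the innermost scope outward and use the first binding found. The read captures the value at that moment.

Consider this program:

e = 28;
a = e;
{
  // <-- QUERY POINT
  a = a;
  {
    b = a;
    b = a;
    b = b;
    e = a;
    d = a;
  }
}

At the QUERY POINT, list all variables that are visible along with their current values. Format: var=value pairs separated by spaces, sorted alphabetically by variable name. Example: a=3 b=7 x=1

Step 1: declare e=28 at depth 0
Step 2: declare a=(read e)=28 at depth 0
Step 3: enter scope (depth=1)
Visible at query point: a=28 e=28

Answer: a=28 e=28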